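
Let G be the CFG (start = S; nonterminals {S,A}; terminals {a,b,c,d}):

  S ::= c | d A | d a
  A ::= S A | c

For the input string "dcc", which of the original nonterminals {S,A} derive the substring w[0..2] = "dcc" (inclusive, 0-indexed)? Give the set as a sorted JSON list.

CNF form of G:
  S -> T0 A | T0 T1 | c
  A -> S A | c
  T0 -> d
  T1 -> a

CYK table (by increasing span), restricted to cells inside w[0..2]:
  cell(0,0) d: {T0}  orig:{}
  cell(1,1) c: {A,S}
  cell(2,2) c: {A,S}
  cell(0,1) dc: {S}
  cell(1,2) cc: {A}
  cell(0,2) dcc: {A,S}

Original NTs in T[0,2] deriving "dcc": ["A", "S"]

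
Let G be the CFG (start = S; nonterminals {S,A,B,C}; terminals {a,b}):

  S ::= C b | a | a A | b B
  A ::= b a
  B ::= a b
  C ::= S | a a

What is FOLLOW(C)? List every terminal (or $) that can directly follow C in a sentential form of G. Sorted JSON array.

FIRST iteration:
round 1:
  A via A→b a: +{b}
  B via B→a b: +{a}
  C via C→a a: +{a}
  S via S→C b: +{a}
  S via S→b B: +{b}
  FIRST(S)={a,b}  FIRST(A)={b}  FIRST(B)={a}  FIRST(C)={a}
round 2:
  C via C→S: +{b}
  FIRST(S)={a,b}  FIRST(A)={b}  FIRST(B)={a}  FIRST(C)={a,b}
round 3: done
  FIRST(S)={a,b}  FIRST(A)={b}  FIRST(B)={a}  FIRST(C)={a,b}

FOLLOW iteration:
seed FOLLOW(S) with $
iter 1:
  S→C b: FOLLOW(C) ⊇ FIRST(b) = {b}; new: +{b}
  S→a A: FOLLOW(A) ⊇ FOLLOW(S) ⊇ {$}; new: +{$}
  S→b B: FOLLOW(B) ⊇ FOLLOW(S) ⊇ {$}; new: +{$}
  FOLLOW(S)={$}  FOLLOW(A)={$}  FOLLOW(B)={$}  FOLLOW(C)={b}
iter 2:
  C→S: FOLLOW(S) ⊇ FOLLOW(C) ⊇ {b}; new: +{b}
  S→a A: FOLLOW(A) ⊇ FOLLOW(S) ⊇ {$,b}; new: +{b}
  S→b B: FOLLOW(B) ⊇ FOLLOW(S) ⊇ {$,b}; new: +{b}
  FOLLOW(S)={$,b}  FOLLOW(A)={$,b}  FOLLOW(B)={$,b}  FOLLOW(C)={b}
iter 3: (no change)
  FOLLOW(S)={$,b}  FOLLOW(A)={$,b}  FOLLOW(B)={$,b}  FOLLOW(C)={b}

FOLLOW(C) = ["b"]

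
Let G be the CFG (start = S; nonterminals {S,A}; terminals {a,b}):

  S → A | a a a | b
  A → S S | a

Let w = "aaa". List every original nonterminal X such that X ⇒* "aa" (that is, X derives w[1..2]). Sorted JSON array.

Convert to CNF:
  S -> S S | T0 X1 | a | b
  A -> S S | a
  T0 -> a
  X1 -> T0 T0

CYK table (by increasing span), restricted to cells inside w[1..2]:
  [1..1]={A,S,T0}  "a"  orig:{A,S}
  [2..2]={A,S,T0}  "a"  orig:{A,S}
  [1..2]={A,S,X1}  "aa"  orig:{A,S}

Original NTs in T[1,2] deriving "aa": ["A", "S"]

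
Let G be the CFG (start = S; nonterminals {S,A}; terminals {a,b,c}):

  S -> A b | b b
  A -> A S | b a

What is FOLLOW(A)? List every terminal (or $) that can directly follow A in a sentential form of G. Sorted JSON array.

Compute FIRST by fixpoint:
pass 1:
  A via A→b a: +{b}
  S via S→A b: +{b}
  FIRST(S)={b}  FIRST(A)={b}
pass 2: — fixpoint
  FIRST(S)={b}  FIRST(A)={b}

FOLLOW sets:
FOLLOW(S) := {$}
[1]
  A→A S: FOLLOW(A) ⊇ FIRST(S) = {b}; new: +{b}
  A→A S: FOLLOW(S) ⊇ FOLLOW(A) ⊇ {b}; new: +{b}
  FOLLOW[S]={$,b}  FOLLOW[A]={b}
[2] (no change)
  FOLLOW[S]={$,b}  FOLLOW[A]={b}

FOLLOW(A) = ["b"]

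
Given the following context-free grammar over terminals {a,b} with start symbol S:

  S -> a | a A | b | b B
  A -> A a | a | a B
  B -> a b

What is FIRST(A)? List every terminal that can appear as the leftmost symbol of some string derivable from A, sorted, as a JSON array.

Compute FIRST by fixpoint:
[1]
  A via A→a: +{a}
  B via B→a b: +{a}
  S via S→a: +{a}
  S via S→b: +{b}
  FIRST(S)={a,b}  FIRST(A)={a}  FIRST(B)={a}
[2] (no change)
  FIRST(S)={a,b}  FIRST(A)={a}  FIRST(B)={a}

FIRST(A) = ["a"]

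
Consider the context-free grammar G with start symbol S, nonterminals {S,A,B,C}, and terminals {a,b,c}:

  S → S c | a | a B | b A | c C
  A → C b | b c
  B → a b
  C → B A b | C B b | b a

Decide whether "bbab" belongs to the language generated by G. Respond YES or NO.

Convert to CNF:
  S -> S T1 | T0 A | T1 C | T2 B | a
  A -> C T0 | T0 T1
  B -> T2 T0
  C -> B X3 | C X4 | T0 T2
  T0 -> b
  T1 -> c
  T2 -> a
  X3 -> A T0
  X4 -> B T0

CYK fill:
  [0..0]={T0}  "b"  orig:{}
  [1..1]={T0}  "b"  orig:{}
  [2..2]={S,T2}  "a"  orig:{S}
  [3..3]={T0}  "b"  orig:{}
  [0..1]=∅  "bb"
  [1..2]={C}  "ba"
  [2..3]={B}  "ab"
  [0..2]=∅  "bba"
  [1..3]={A}  "bab"
  [0..3]={S}  "bbab"

S ∈ T[0,3] ⇒ YES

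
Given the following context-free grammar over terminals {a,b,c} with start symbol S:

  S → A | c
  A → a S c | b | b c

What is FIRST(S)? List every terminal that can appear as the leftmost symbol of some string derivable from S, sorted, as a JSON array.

Compute FIRST by fixpoint:
pass 1:
  A via A→a S c: +{a}
  A via A→b: +{b}
  S via S→A: +{a,b}
  S via S→c: +{c}
  FIRST[S]={a,b,c}  FIRST[A]={a,b}
pass 2: done
  FIRST[S]={a,b,c}  FIRST[A]={a,b}

FIRST(S) = ["a", "b", "c"]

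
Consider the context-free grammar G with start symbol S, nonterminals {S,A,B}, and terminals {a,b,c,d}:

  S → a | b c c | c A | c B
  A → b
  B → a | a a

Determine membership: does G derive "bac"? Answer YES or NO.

CNF form of G:
  S -> T1 X3 | T2 A | T2 B | a
  A -> b
  B -> T0 T0 | a
  T0 -> a
  T1 -> b
  T2 -> c
  X3 -> T2 T2

Fill CYK table bottom-up:
  [0..0]={A,T1}  "b"  orig:{A}
  [1..1]={B,S,T0}  "a"  orig:{B,S}
  [2..2]={T2}  "c"  orig:{}
  [0..1]=∅  "ba"
  [1..2]=∅  "ac"
  [0..2]=∅  "bac"

S ∉ T[0,2] ⇒ NO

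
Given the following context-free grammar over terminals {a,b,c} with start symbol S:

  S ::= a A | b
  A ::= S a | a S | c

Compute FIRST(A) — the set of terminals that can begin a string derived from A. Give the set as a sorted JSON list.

Compute FIRST by fixpoint:
pass 1:
  A via A→a S: +{a}
  A via A→c: +{c}
  S via S→a A: +{a}
  S via S→b: +{b}
  FIRST[S]={a,b}  FIRST[A]={a,c}
pass 2:
  A via A→S a: +{b}
  FIRST[S]={a,b}  FIRST[A]={a,b,c}
pass 3: done
  FIRST[S]={a,b}  FIRST[A]={a,b,c}

FIRST(A) = ["a", "b", "c"]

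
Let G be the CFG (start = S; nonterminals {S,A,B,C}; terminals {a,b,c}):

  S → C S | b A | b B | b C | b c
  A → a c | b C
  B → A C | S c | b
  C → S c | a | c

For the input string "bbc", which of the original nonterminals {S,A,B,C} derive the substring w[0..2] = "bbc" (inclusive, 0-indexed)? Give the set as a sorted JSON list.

CNF form of G:
  S -> C S | T2 A | T2 B | T2 C | T2 T1
  A -> T0 T1 | T2 C
  B -> A C | S T1 | b
  C -> S T1 | a | c
  T0 -> a
  T1 -> c
  T2 -> b

CYK table (by increasing span), restricted to cells inside w[0..2]:
  T[0,0] 'b' = {B,T2}  orig:{B}
  T[1,1] 'b' = {B,T2}  orig:{B}
  T[2,2] 'c' = {C,T1}  orig:{C}
  T[0,1] 'bb' = {S}
  T[1,2] 'bc' = {A,S}
  T[0,2] 'bbc' = {B,C,S}

Original NTs in T[0,2] deriving "bbc": ["B", "C", "S"]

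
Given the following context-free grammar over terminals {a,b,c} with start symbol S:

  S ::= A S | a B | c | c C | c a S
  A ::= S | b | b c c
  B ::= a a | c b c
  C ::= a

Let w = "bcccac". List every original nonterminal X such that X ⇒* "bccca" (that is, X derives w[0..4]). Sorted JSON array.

Convert to CNF:
  S -> A S | T0 B | T2 C | T2 X6 | c
  A -> A S | T0 B | T1 X3 | T2 C | T2 X4 | b | c
  B -> T0 T0 | T2 X5
  C -> a
  T0 -> a
  T1 -> b
  T2 -> c
  X3 -> T2 T2
  X4 -> T0 S
  X5 -> T1 T2
  X6 -> T0 S

CYK table (by increasing span) — only the sub-triangle for w[0..4]:
  [0..0]={A,T1}  "b"  orig:{A}
  [1..1]={A,S,T2}  "c"  orig:{A,S}
  [2..2]={A,S,T2}  "c"  orig:{A,S}
  [3..3]={A,S,T2}  "c"  orig:{A,S}
  [4..4]={C,T0}  "a"  orig:{C}
  [0..1]={A,S,X5}  "bc"  orig:{A,S}
  [1..2]={A,S,X3}  "cc"  orig:{A,S}
  [2..3]={A,S,X3}  "cc"  orig:{A,S}
  [3..4]={A,S}  "ca"
  [0..2]={A,S}  "bcc"
  [1..3]={A,S}  "ccc"
  [2..4]={A,S}  "cca"
  [0..3]={A,S}  "bccc"
  [1..4]={A,S}  "ccca"
  [0..4]={A,S}  "bccca"

Original NTs in T[0,4] deriving "bccca": ["A", "S"]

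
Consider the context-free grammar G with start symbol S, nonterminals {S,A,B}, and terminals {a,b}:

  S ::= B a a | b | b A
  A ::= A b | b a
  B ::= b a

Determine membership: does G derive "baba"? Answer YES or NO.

Convert to CNF:
  S -> B X2 | T0 A | b
  A -> A T0 | T0 T1
  B -> T0 T1
  T0 -> b
  T1 -> a
  X2 -> T1 T1

Fill CYK table bottom-up:
  T[0,0] 'b' = {S,T0}  orig:{S}
  T[1,1] 'a' = {T1}  orig:{}
  T[2,2] 'b' = {S,T0}  orig:{S}
  T[3,3] 'a' = {T1}  orig:{}
  T[0,1] 'ba' = {A,B}
  T[1,2] 'ab' = ∅
  T[2,3] 'ba' = {A,B}
  T[0,2] 'bab' = {A}
  T[1,3] 'aba' = ∅
  T[0,3] 'baba' = ∅

S ∉ T[0,3] ⇒ NO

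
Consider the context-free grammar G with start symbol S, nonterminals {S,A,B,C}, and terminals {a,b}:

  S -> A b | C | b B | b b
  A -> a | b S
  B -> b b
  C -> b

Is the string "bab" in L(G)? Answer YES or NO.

CNF form of G:
  S -> A T0 | T0 B | T0 T0 | b
  A -> T0 S | a
  B -> T0 T0
  C -> b
  T0 -> b

CYK table (by increasing span):
  T[0,0] 'b' = {C,S,T0}  orig:{C,S}
  T[1,1] 'a' = {A}
  T[2,2] 'b' = {C,S,T0}  orig:{C,S}
  T[0,1] 'ba' = ∅
  T[1,2] 'ab' = {S}
  T[0,2] 'bab' = {A}

S ∉ T[0,2] ⇒ NO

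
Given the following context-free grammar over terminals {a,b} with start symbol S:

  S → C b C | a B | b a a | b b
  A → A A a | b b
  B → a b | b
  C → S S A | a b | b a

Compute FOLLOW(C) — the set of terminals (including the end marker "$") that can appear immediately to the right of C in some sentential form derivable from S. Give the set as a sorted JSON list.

FIRST sets, iterate to fixpoint:
[1]
  A via A→b b: +{b}
  B via B→a b: +{a}
  B via B→b: +{b}
  C via C→a b: +{a}
  C via C→b a: +{b}
  S via S→C b C: +{a,b}
  FIRST(S)={a,b}  FIRST(A)={b}  FIRST(B)={a,b}  FIRST(C)={a,b}
[2] — fixpoint
  FIRST(S)={a,b}  FIRST(A)={b}  FIRST(B)={a,b}  FIRST(C)={a,b}

Compute FOLLOW by fixpoint:
initialize: $ ∈ FOLLOW(S)
pass 1:
  A→A A a: FOLLOW(A) ⊇ FIRST(A) = {b}; new: +{b}
  A→A A a: FOLLOW(A) ⊇ FIRST(a) = {a}; new: +{a}
  C→S S A: FOLLOW(S) ⊇ FIRST(S) = {a,b}; new: +{a,b}
  S→C b C: FOLLOW(C) ⊇ FIRST(b) = {b}; new: +{b}
  S→C b C: FOLLOW(C) ⊇ FOLLOW(S) ⊇ {$,a,b}; new: +{$,a}
  S→a B: FOLLOW(B) ⊇ FOLLOW(S) ⊇ {$,a,b}; new: +{$,a,b}
  S: {$,a,b}  A: {a,b}  B: {$,a,b}  C: {$,a,b}
pass 2:
  C→S S A: FOLLOW(A) ⊇ FOLLOW(C) ⊇ {$,a,b}; new: +{$}
  S: {$,a,b}  A: {$,a,b}  B: {$,a,b}  C: {$,a,b}
pass 3: (stable)
  S: {$,a,b}  A: {$,a,b}  B: {$,a,b}  C: {$,a,b}

FOLLOW(C) = ["$", "a", "b"]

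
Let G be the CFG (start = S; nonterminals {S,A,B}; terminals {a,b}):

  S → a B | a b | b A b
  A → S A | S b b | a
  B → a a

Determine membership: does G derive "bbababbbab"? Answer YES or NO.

Convert to CNF:
  S -> T0 X3 | T1 B | T1 T0
  A -> S A | S X2 | a
  B -> T1 T1
  T0 -> b
  T1 -> a
  X2 -> T0 T0
  X3 -> A T0

CYK table (by increasing span):
  cell(0,0) b: {T0}  orig:{}
  cell(1,1) b: {T0}  orig:{}
  cell(2,2) a: {A,T1}  orig:{A}
  cell(3,3) b: {T0}  orig:{}
  cell(4,4) a: {A,T1}  orig:{A}
  cell(5,5) b: {T0}  orig:{}
  cell(6,6) b: {T0}  orig:{}
  cell(7,7) b: {T0}  orig:{}
  cell(8,8) a: {A,T1}  orig:{A}
  cell(9,9) b: {T0}  orig:{}
  cell(0,1) bb: {X2}  orig:{}
  cell(1,2) ba: ∅
  cell(2,3) ab: {S,X3}  orig:{S}
  cell(3,4) ba: ∅
  cell(4,5) ab: {S,X3}  orig:{S}
  cell(5,6) bb: {X2}  orig:{}
  cell(6,7) bb: {X2}  orig:{}
  cell(7,8) ba: ∅
  cell(8,9) ab: {S,X3}  orig:{S}
  cell(0,2) bba: ∅
  cell(1,3) bab: {S}
  cell(2,4) aba: {A}
  cell(3,5) bab: {S}
  cell(4,6) abb: ∅
  cell(5,7) bbb: ∅
  cell(6,8) bba: ∅
  cell(7,9) bab: {S}
  cell(0,3) bbab: ∅
  cell(1,4) baba: {A}
  cell(2,5) abab: {X3}  orig:{}
  cell(3,6) babb: ∅
  cell(4,7) abbb: {A}
  cell(5,8) bbba: ∅
  cell(6,9) bbab: ∅
  cell(0,4) bbaba: ∅
  cell(1,5) babab: {S,X3}  orig:{S}
  cell(2,6) ababb: ∅
  cell(3,7) babbb: {A}
  cell(4,8) abbba: ∅
  cell(5,9) bbbab: ∅
  cell(0,5) bbabab: {S}
  cell(1,6) bababb: ∅
  cell(2,7) ababbb: {A}
  cell(3,8) babbba: ∅
  cell(4,9) abbbab: ∅
  cell(0,6) bbababb: ∅
  cell(1,7) bababbb: {A}
  cell(2,8) ababbba: ∅
  cell(3,9) babbbab: ∅
  cell(0,7) bbababbb: {A}
  cell(1,8) bababbba: ∅
  cell(2,9) ababbbab: ∅
  cell(0,8) bbababbba: ∅
  cell(1,9) bababbbab: ∅
  cell(0,9) bbababbbab: ∅

S ∉ T[0,9] ⇒ NO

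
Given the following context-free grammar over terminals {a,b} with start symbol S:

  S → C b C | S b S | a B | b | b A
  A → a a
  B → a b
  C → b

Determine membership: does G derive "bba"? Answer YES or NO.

CNF form of G:
  S -> C X2 | S X3 | T0 B | T1 A | b
  A -> T0 T0
  B -> T0 T1
  C -> b
  T0 -> a
  T1 -> b
  X2 -> T1 C
  X3 -> T1 S

CYK table (by increasing span):
  [0..0]={C,S,T1}  "b"  orig:{C,S}
  [1..1]={C,S,T1}  "b"  orig:{C,S}
  [2..2]={T0}  "a"  orig:{}
  [0..1]={X2,X3}  "bb"  orig:{}
  [1..2]=∅  "ba"
  [0..2]=∅  "bba"

S ∉ T[0,2] ⇒ NO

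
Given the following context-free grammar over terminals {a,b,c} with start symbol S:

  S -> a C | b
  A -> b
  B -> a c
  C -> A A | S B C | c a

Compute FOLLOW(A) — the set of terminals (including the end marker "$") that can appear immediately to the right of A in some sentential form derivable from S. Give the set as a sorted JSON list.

FIRST iteration:
[1]
  A via A→b: +{b}
  B via B→a c: +{a}
  C via C→A A: +{b}
  C via C→c a: +{c}
  S via S→a C: +{a}
  S via S→b: +{b}
  FIRST(S)={a,b}  FIRST(A)={b}  FIRST(B)={a}  FIRST(C)={b,c}
[2]
  C via C→S B C: +{a}
  FIRST(S)={a,b}  FIRST(A)={b}  FIRST(B)={a}  FIRST(C)={a,b,c}
[3] — fixpoint
  FIRST(S)={a,b}  FIRST(A)={b}  FIRST(B)={a}  FIRST(C)={a,b,c}

FOLLOW iteration:
seed FOLLOW(S) with $
round 1:
  C→A A: FOLLOW(A) ⊇ FIRST(A) = {b}; new: +{b}
  C→S B C: FOLLOW(S) ⊇ FIRST(B) = {a}; new: +{a}
  C→S B C: FOLLOW(B) ⊇ FIRST(C) = {a,b,c}; new: +{a,b,c}
  S→a C: FOLLOW(C) ⊇ FOLLOW(S) ⊇ {$,a}; new: +{$,a}
  S: {$,a}  A: {b}  B: {a,b,c}  C: {$,a}
round 2:
  C→A A: FOLLOW(A) ⊇ FOLLOW(C) ⊇ {$,a}; new: +{$,a}
  S: {$,a}  A: {$,a,b}  B: {a,b,c}  C: {$,a}
round 3: — fixpoint
  S: {$,a}  A: {$,a,b}  B: {a,b,c}  C: {$,a}

FOLLOW(A) = ["$", "a", "b"]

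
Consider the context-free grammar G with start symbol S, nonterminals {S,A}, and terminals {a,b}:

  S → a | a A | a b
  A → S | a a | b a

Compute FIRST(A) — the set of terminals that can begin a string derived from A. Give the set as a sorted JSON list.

FIRST iteration:
round 1:
  A via A→a a: +{a}
  A via A→b a: +{b}
  S via S→a: +{a}
  FIRST[S]={a}  FIRST[A]={a,b}
round 2: — fixpoint
  FIRST[S]={a}  FIRST[A]={a,b}

FIRST(A) = ["a", "b"]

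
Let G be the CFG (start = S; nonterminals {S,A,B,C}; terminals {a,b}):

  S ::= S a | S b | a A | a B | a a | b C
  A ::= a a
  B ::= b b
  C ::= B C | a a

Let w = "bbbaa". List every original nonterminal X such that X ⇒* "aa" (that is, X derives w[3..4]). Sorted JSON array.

Convert to CNF:
  S -> S T0 | S T1 | T0 A | T0 B | T0 T0 | T1 C
  A -> T0 T0
  B -> T1 T1
  C -> B C | T0 T0
  T0 -> a
  T1 -> b

Fill CYK table bottom-up (cells [i..j] with 3 ≤ i ≤ j ≤ 4 only):
  cell(3,3) a: {T0}  orig:{}
  cell(4,4) a: {T0}  orig:{}
  cell(3,4) aa: {A,C,S}

Original NTs in T[3,4] deriving "aa": ["A", "C", "S"]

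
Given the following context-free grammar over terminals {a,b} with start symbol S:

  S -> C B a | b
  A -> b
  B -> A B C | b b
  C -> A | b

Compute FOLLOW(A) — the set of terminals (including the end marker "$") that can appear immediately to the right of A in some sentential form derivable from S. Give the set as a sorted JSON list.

FIRST iteration:
round 1:
  A via A→b: +{b}
  B via B→A B C: +{b}
  C via C→A: +{b}
  S via S→C B a: +{b}
  FIRST[S]={b}  FIRST[A]={b}  FIRST[B]={b}  FIRST[C]={b}
round 2: (no change)
  FIRST[S]={b}  FIRST[A]={b}  FIRST[B]={b}  FIRST[C]={b}

FOLLOW iteration:
initialize: $ ∈ FOLLOW(S)
[1]
  B→A B C: FOLLOW(A) ⊇ FIRST(B) = {b}; new: +{b}
  B→A B C: FOLLOW(B) ⊇ FIRST(C) = {b}; new: +{b}
  B→A B C: FOLLOW(C) ⊇ FOLLOW(B) ⊇ {b}; new: +{b}
  S→C B a: FOLLOW(B) ⊇ FIRST(a) = {a}; new: +{a}
  FOLLOW[S]={$}  FOLLOW[A]={b}  FOLLOW[B]={a,b}  FOLLOW[C]={b}
[2]
  B→A B C: FOLLOW(C) ⊇ FOLLOW(B) ⊇ {a,b}; new: +{a}
  C→A: FOLLOW(A) ⊇ FOLLOW(C) ⊇ {a,b}; new: +{a}
  FOLLOW[S]={$}  FOLLOW[A]={a,b}  FOLLOW[B]={a,b}  FOLLOW[C]={a,b}
[3] (no change)
  FOLLOW[S]={$}  FOLLOW[A]={a,b}  FOLLOW[B]={a,b}  FOLLOW[C]={a,b}

FOLLOW(A) = ["a", "b"]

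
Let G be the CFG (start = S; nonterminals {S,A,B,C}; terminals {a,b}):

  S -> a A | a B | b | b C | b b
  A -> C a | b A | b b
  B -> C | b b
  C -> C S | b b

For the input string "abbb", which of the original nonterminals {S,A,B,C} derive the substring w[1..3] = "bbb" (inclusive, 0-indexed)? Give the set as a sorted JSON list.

Convert to CNF:
  S -> T0 A | T0 B | T1 C | T1 T1 | b
  A -> C T0 | T1 A | T1 T1
  B -> C S | T1 T1
  C -> C S | T1 T1
  T0 -> a
  T1 -> b

CYK fill, restricted to cells inside w[1..3]:
  cell(1,1) b: {S,T1}  orig:{S}
  cell(2,2) b: {S,T1}  orig:{S}
  cell(3,3) b: {S,T1}  orig:{S}
  cell(1,2) bb: {A,B,C,S}
  cell(2,3) bb: {A,B,C,S}
  cell(1,3) bbb: {A,B,C,S}

Original NTs in T[1,3] deriving "bbb": ["A", "B", "C", "S"]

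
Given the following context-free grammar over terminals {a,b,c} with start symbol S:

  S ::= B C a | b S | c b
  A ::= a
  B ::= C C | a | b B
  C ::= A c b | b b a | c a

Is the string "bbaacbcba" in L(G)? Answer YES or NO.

CNF form of G:
  S -> B X5 | T0 S | T1 T0
  A -> a
  B -> C C | T0 B | a
  C -> A X3 | T0 X4 | T1 T2
  T0 -> b
  T1 -> c
  T2 -> a
  X3 -> T1 T0
  X4 -> T0 T2
  X5 -> C T2

CYK table (by increasing span):
  T[0,0] 'b' = {T0}  orig:{}
  T[1,1] 'b' = {T0}  orig:{}
  T[2,2] 'a' = {A,B,T2}  orig:{A,B}
  T[3,3] 'a' = {A,B,T2}  orig:{A,B}
  T[4,4] 'c' = {T1}  orig:{}
  T[5,5] 'b' = {T0}  orig:{}
  T[6,6] 'c' = {T1}  orig:{}
  T[7,7] 'b' = {T0}  orig:{}
  T[8,8] 'a' = {A,B,T2}  orig:{A,B}
  T[0,1] 'bb' = ∅
  T[1,2] 'ba' = {B,X4}  orig:{B}
  T[2,3] 'aa' = ∅
  T[3,4] 'ac' = ∅
  T[4,5] 'cb' = {S,X3}  orig:{S}
  T[5,6] 'bc' = ∅
  T[6,7] 'cb' = {S,X3}  orig:{S}
  T[7,8] 'ba' = {B,X4}  orig:{B}
  T[0,2] 'bba' = {B,C}
  T[1,3] 'baa' = ∅
  T[2,4] 'aac' = ∅
  T[3,5] 'acb' = {C}
  T[4,6] 'cbc' = ∅
  T[5,7] 'bcb' = {S}
  T[6,8] 'cba' = ∅
  T[0,3] 'bbaa' = {X5}  orig:{}
  T[1,4] 'baac' = ∅
  T[2,5] 'aacb' = ∅
  T[3,6] 'acbc' = ∅
  T[4,7] 'cbcb' = ∅
  T[5,8] 'bcba' = ∅
  T[0,4] 'bbaac' = ∅
  T[1,5] 'baacb' = ∅
  T[2,6] 'aacbc' = ∅
  T[3,7] 'acbcb' = ∅
  T[4,8] 'cbcba' = ∅
  T[0,5] 'bbaacb' = {B}
  T[1,6] 'baacbc' = ∅
  T[2,7] 'aacbcb' = ∅
  T[3,8] 'acbcba' = ∅
  T[0,6] 'bbaacbc' = ∅
  T[1,7] 'baacbcb' = ∅
  T[2,8] 'aacbcba' = ∅
  T[0,7] 'bbaacbcb' = ∅
  T[1,8] 'baacbcba' = ∅
  T[0,8] 'bbaacbcba' = ∅

S ∉ T[0,8] ⇒ NO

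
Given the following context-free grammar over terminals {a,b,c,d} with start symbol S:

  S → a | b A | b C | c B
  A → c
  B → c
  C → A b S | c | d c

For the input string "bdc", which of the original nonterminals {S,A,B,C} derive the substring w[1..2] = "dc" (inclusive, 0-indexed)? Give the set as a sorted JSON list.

Convert to CNF:
  S -> T0 A | T0 C | T2 B | a
  A -> c
  B -> c
  C -> A X3 | T1 T2 | c
  T0 -> b
  T1 -> d
  T2 -> c
  X3 -> T0 S

Fill CYK table bottom-up — only the sub-triangle for w[1..2]:
  [1..1]={T1}  "d"  orig:{}
  [2..2]={A,B,C,T2}  "c"  orig:{A,B,C}
  [1..2]={C}  "dc"

Original NTs in T[1,2] deriving "dc": ["C"]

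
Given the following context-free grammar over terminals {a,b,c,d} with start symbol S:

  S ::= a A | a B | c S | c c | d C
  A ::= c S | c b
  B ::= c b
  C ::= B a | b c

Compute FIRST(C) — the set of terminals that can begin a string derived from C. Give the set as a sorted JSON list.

Compute FIRST by fixpoint:
iter 1:
  A via A→c S: +{c}
  B via B→c b: +{c}
  C via C→B a: +{c}
  C via C→b c: +{b}
  S via S→a A: +{a}
  S via S→c S: +{c}
  S via S→d C: +{d}
  FIRST[S]={a,c,d}  FIRST[A]={c}  FIRST[B]={c}  FIRST[C]={b,c}
iter 2: (stable)
  FIRST[S]={a,c,d}  FIRST[A]={c}  FIRST[B]={c}  FIRST[C]={b,c}

FIRST(C) = ["b", "c"]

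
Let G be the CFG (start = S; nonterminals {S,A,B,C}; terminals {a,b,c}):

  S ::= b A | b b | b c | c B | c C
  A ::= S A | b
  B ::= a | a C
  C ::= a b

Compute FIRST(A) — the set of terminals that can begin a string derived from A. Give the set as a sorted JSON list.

Compute FIRST by fixpoint:
iter 1:
  A via A→b: +{b}
  B via B→a: +{a}
  C via C→a b: +{a}
  S via S→b A: +{b}
  S via S→c B: +{c}
  S: {b,c}  A: {b}  B: {a}  C: {a}
iter 2:
  A via A→S A: +{c}
  S: {b,c}  A: {b,c}  B: {a}  C: {a}
iter 3: done
  S: {b,c}  A: {b,c}  B: {a}  C: {a}

FIRST(A) = ["b", "c"]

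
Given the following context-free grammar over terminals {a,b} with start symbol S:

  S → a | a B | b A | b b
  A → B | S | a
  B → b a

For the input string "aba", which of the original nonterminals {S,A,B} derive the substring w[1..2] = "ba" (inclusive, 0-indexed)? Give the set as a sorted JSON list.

CNF form of G:
  S -> T0 B | T1 A | T1 T1 | a
  A -> T0 B | T1 A | T1 T0 | T1 T1 | a
  B -> T1 T0
  T0 -> a
  T1 -> b

Fill CYK table bottom-up — only the sub-triangle for w[1..2]:
  [1..1]={T1}  "b"  orig:{}
  [2..2]={A,S,T0}  "a"  orig:{A,S}
  [1..2]={A,B,S}  "ba"

Original NTs in T[1,2] deriving "ba": ["A", "B", "S"]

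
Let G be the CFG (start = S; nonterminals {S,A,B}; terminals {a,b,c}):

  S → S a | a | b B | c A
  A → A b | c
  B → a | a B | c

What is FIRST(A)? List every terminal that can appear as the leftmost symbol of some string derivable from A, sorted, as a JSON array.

FIRST iteration:
round 1:
  A via A→c: +{c}
  B via B→a: +{a}
  B via B→c: +{c}
  S via S→a: +{a}
  S via S→b B: +{b}
  S via S→c A: +{c}
  S: {a,b,c}  A: {c}  B: {a,c}
round 2: done
  S: {a,b,c}  A: {c}  B: {a,c}

FIRST(A) = ["c"]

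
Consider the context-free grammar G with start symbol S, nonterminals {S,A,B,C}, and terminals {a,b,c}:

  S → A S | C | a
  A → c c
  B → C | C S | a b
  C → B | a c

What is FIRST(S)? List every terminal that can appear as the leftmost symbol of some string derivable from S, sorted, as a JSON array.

Compute FIRST by fixpoint:
iter 1:
  A via A→c c: +{c}
  B via B→a b: +{a}
  C via C→B: +{a}
  S via S→A S: +{c}
  S via S→C: +{a}
  FIRST(S)={a,c}  FIRST(A)={c}  FIRST(B)={a}  FIRST(C)={a}
iter 2: (stable)
  FIRST(S)={a,c}  FIRST(A)={c}  FIRST(B)={a}  FIRST(C)={a}

FIRST(S) = ["a", "c"]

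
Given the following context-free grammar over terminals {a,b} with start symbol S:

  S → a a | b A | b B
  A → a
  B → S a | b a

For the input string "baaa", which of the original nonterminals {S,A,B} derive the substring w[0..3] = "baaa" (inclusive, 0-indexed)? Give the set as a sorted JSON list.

Convert to CNF:
  S -> T0 T0 | T1 A | T1 B
  A -> a
  B -> S T0 | T1 T0
  T0 -> a
  T1 -> b

CYK fill (cells [i..j] with 0 ≤ i ≤ j ≤ 3 only):
  [0..0]={T1}  "b"  orig:{}
  [1..1]={A,T0}  "a"  orig:{A}
  [2..2]={A,T0}  "a"  orig:{A}
  [3..3]={A,T0}  "a"  orig:{A}
  [0..1]={B,S}  "ba"
  [1..2]={S}  "aa"
  [2..3]={S}  "aa"
  [0..2]={B}  "baa"
  [1..3]={B}  "aaa"
  [0..3]={S}  "baaa"

Original NTs in T[0,3] deriving "baaa": ["S"]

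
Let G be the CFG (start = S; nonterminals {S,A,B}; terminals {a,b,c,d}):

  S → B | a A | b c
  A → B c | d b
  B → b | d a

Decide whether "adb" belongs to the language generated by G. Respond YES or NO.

Convert to CNF:
  S -> T1 T3 | T2 T0 | T3 A | b
  A -> B T0 | T1 T2
  B -> T1 T3 | b
  T0 -> c
  T1 -> d
  T2 -> b
  T3 -> a

CYK fill:
  cell(0,0) a: {T3}  orig:{}
  cell(1,1) d: {T1}  orig:{}
  cell(2,2) b: {B,S,T2}  orig:{B,S}
  cell(0,1) ad: ∅
  cell(1,2) db: {A}
  cell(0,2) adb: {S}

S ∈ T[0,2] ⇒ YES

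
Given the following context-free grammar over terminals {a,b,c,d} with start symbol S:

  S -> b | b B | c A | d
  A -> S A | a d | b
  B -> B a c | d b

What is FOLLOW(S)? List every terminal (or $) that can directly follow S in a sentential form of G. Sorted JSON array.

Compute FIRST by fixpoint:
[1]
  A via A→a d: +{a}
  A via A→b: +{b}
  B via B→d b: +{d}
  S via S→b: +{b}
  S via S→c A: +{c}
  S via S→d: +{d}
  S: {b,c,d}  A: {a,b}  B: {d}
[2]
  A via A→S A: +{c,d}
  S: {b,c,d}  A: {a,b,c,d}  B: {d}
[3] (stable)
  S: {b,c,d}  A: {a,b,c,d}  B: {d}

FOLLOW iteration:
seed FOLLOW(S) with $
iter 1:
  A→S A: FOLLOW(S) ⊇ FIRST(A) = {a,b,c,d}; new: +{a,b,c,d}
  B→B a c: FOLLOW(B) ⊇ FIRST(a) = {a}; new: +{a}
  S→b B: FOLLOW(B) ⊇ FOLLOW(S) ⊇ {$,a,b,c,d}; new: +{$,b,c,d}
  S→c A: FOLLOW(A) ⊇ FOLLOW(S) ⊇ {$,a,b,c,d}; new: +{$,a,b,c,d}
  S: {$,a,b,c,d}  A: {$,a,b,c,d}  B: {$,a,b,c,d}
iter 2: done
  S: {$,a,b,c,d}  A: {$,a,b,c,d}  B: {$,a,b,c,d}

FOLLOW(S) = ["$", "a", "b", "c", "d"]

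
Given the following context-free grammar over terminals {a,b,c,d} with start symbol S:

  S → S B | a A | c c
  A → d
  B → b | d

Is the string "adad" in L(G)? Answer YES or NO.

CNF form of G:
  S -> S B | T0 A | T1 T1
  A -> d
  B -> b | d
  T0 -> a
  T1 -> c

CYK fill:
  T[0,0] 'a' = {T0}  orig:{}
  T[1,1] 'd' = {A,B}
  T[2,2] 'a' = {T0}  orig:{}
  T[3,3] 'd' = {A,B}
  T[0,1] 'ad' = {S}
  T[1,2] 'da' = ∅
  T[2,3] 'ad' = {S}
  T[0,2] 'ada' = ∅
  T[1,3] 'dad' = ∅
  T[0,3] 'adad' = ∅

S ∉ T[0,3] ⇒ NO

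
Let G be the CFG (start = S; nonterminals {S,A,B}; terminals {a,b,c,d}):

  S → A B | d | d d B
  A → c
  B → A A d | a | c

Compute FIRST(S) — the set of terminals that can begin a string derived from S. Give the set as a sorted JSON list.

FIRST iteration:
round 1:
  A via A→c: +{c}
  B via B→A A d: +{c}
  B via B→a: +{a}
  S via S→A B: +{c}
  S via S→d: +{d}
  S: {c,d}  A: {c}  B: {a,c}
round 2: — fixpoint
  S: {c,d}  A: {c}  B: {a,c}

FIRST(S) = ["c", "d"]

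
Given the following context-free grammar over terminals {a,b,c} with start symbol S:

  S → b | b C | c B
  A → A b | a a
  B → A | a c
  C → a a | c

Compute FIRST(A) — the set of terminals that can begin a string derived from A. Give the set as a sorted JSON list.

FIRST iteration:
pass 1:
  A via A→a a: +{a}
  B via B→A: +{a}
  C via C→a a: +{a}
  C via C→c: +{c}
  S via S→b: +{b}
  S via S→c B: +{c}
  FIRST[S]={b,c}  FIRST[A]={a}  FIRST[B]={a}  FIRST[C]={a,c}
pass 2: done
  FIRST[S]={b,c}  FIRST[A]={a}  FIRST[B]={a}  FIRST[C]={a,c}

FIRST(A) = ["a"]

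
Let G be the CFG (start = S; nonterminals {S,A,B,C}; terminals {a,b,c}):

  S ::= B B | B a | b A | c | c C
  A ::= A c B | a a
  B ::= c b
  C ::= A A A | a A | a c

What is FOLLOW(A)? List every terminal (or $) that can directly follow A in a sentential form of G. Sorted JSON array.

FIRST iteration:
[1]
  A via A→a a: +{a}
  B via B→c b: +{c}
  C via C→A A A: +{a}
  S via S→B B: +{c}
  S via S→b A: +{b}
  S: {b,c}  A: {a}  B: {c}  C: {a}
[2] done
  S: {b,c}  A: {a}  B: {c}  C: {a}

FOLLOW sets:
FOLLOW(S) := {$}
round 1:
  A→A c B: FOLLOW(A) ⊇ FIRST(c) = {c}; new: +{c}
  A→A c B: FOLLOW(B) ⊇ FOLLOW(A) ⊇ {c}; new: +{c}
  C→A A A: FOLLOW(A) ⊇ FIRST(A) = {a}; new: +{a}
  S→B B: FOLLOW(B) ⊇ FOLLOW(S) ⊇ {$}; new: +{$}
  S→B a: FOLLOW(B) ⊇ FIRST(a) = {a}; new: +{a}
  S→b A: FOLLOW(A) ⊇ FOLLOW(S) ⊇ {$}; new: +{$}
  S→c C: FOLLOW(C) ⊇ FOLLOW(S) ⊇ {$}; new: +{$}
  S: {$}  A: {$,a,c}  B: {$,a,c}  C: {$}
round 2: — fixpoint
  S: {$}  A: {$,a,c}  B: {$,a,c}  C: {$}

FOLLOW(A) = ["$", "a", "c"]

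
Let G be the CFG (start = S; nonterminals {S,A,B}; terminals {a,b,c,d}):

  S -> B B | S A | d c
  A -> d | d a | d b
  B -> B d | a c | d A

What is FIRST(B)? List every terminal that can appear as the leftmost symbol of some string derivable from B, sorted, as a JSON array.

FIRST iteration:
iter 1:
  A via A→d: +{d}
  B via B→a c: +{a}
  B via B→d A: +{d}
  S via S→B B: +{a,d}
  FIRST[S]={a,d}  FIRST[A]={d}  FIRST[B]={a,d}
iter 2: — fixpoint
  FIRST[S]={a,d}  FIRST[A]={d}  FIRST[B]={a,d}

FIRST(B) = ["a", "d"]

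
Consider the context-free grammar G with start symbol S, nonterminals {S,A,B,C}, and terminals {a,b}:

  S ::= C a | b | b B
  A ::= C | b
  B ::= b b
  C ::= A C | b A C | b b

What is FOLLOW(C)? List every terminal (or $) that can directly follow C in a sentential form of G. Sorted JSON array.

FIRST sets, iterate to fixpoint:
pass 1:
  A via A→b: +{b}
  B via B→b b: +{b}
  C via C→A C: +{b}
  S via S→C a: +{b}
  FIRST[S]={b}  FIRST[A]={b}  FIRST[B]={b}  FIRST[C]={b}
pass 2: — fixpoint
  FIRST[S]={b}  FIRST[A]={b}  FIRST[B]={b}  FIRST[C]={b}

FOLLOW iteration:
seed FOLLOW(S) with $
round 1:
  C→A C: FOLLOW(A) ⊇ FIRST(C) = {b}; new: +{b}
  S→C a: FOLLOW(C) ⊇ FIRST(a) = {a}; new: +{a}
  S→b B: FOLLOW(B) ⊇ FOLLOW(S) ⊇ {$}; new: +{$}
  FOLLOW(S)={$}  FOLLOW(A)={b}  FOLLOW(B)={$}  FOLLOW(C)={a}
round 2:
  A→C: FOLLOW(C) ⊇ FOLLOW(A) ⊇ {b}; new: +{b}
  FOLLOW(S)={$}  FOLLOW(A)={b}  FOLLOW(B)={$}  FOLLOW(C)={a,b}
round 3: done
  FOLLOW(S)={$}  FOLLOW(A)={b}  FOLLOW(B)={$}  FOLLOW(C)={a,b}

FOLLOW(C) = ["a", "b"]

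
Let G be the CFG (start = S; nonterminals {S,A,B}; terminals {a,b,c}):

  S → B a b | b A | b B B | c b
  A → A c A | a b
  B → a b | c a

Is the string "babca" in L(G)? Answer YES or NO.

Convert to CNF:
  S -> B X4 | T0 T2 | T2 A | T2 X5
  A -> A X3 | T1 T2
  B -> T0 T1 | T1 T2
  T0 -> c
  T1 -> a
  T2 -> b
  X3 -> T0 A
  X4 -> T1 T2
  X5 -> B B

CYK fill:
  cell(0,0) b: {T2}  orig:{}
  cell(1,1) a: {T1}  orig:{}
  cell(2,2) b: {T2}  orig:{}
  cell(3,3) c: {T0}  orig:{}
  cell(4,4) a: {T1}  orig:{}
  cell(0,1) ba: ∅
  cell(1,2) ab: {A,B,X4}  orig:{A,B}
  cell(2,3) bc: ∅
  cell(3,4) ca: {B}
  cell(0,2) bab: {S}
  cell(1,3) abc: ∅
  cell(2,4) bca: ∅
  cell(0,3) babc: ∅
  cell(1,4) abca: {X5}  orig:{}
  cell(0,4) babca: {S}

S ∈ T[0,4] ⇒ YES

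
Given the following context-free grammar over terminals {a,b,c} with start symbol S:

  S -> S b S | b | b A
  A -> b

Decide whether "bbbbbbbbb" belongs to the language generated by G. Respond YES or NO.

Convert to CNF:
  S -> S X1 | T0 A | b
  A -> b
  T0 -> b
  X1 -> T0 S

CYK table (by increasing span):
  cell(0,0) b: {A,S,T0}  orig:{A,S}
  cell(1,1) b: {A,S,T0}  orig:{A,S}
  cell(2,2) b: {A,S,T0}  orig:{A,S}
  cell(3,3) b: {A,S,T0}  orig:{A,S}
  cell(4,4) b: {A,S,T0}  orig:{A,S}
  cell(5,5) b: {A,S,T0}  orig:{A,S}
  cell(6,6) b: {A,S,T0}  orig:{A,S}
  cell(7,7) b: {A,S,T0}  orig:{A,S}
  cell(8,8) b: {A,S,T0}  orig:{A,S}
  cell(0,1) bb: {S,X1}  orig:{S}
  cell(1,2) bb: {S,X1}  orig:{S}
  cell(2,3) bb: {S,X1}  orig:{S}
  cell(3,4) bb: {S,X1}  orig:{S}
  cell(4,5) bb: {S,X1}  orig:{S}
  cell(5,6) bb: {S,X1}  orig:{S}
  cell(6,7) bb: {S,X1}  orig:{S}
  cell(7,8) bb: {S,X1}  orig:{S}
  cell(0,2) bbb: {S,X1}  orig:{S}
  cell(1,3) bbb: {S,X1}  orig:{S}
  cell(2,4) bbb: {S,X1}  orig:{S}
  cell(3,5) bbb: {S,X1}  orig:{S}
  cell(4,6) bbb: {S,X1}  orig:{S}
  cell(5,7) bbb: {S,X1}  orig:{S}
  cell(6,8) bbb: {S,X1}  orig:{S}
  cell(0,3) bbbb: {S,X1}  orig:{S}
  cell(1,4) bbbb: {S,X1}  orig:{S}
  cell(2,5) bbbb: {S,X1}  orig:{S}
  cell(3,6) bbbb: {S,X1}  orig:{S}
  cell(4,7) bbbb: {S,X1}  orig:{S}
  cell(5,8) bbbb: {S,X1}  orig:{S}
  cell(0,4) bbbbb: {S,X1}  orig:{S}
  cell(1,5) bbbbb: {S,X1}  orig:{S}
  cell(2,6) bbbbb: {S,X1}  orig:{S}
  cell(3,7) bbbbb: {S,X1}  orig:{S}
  cell(4,8) bbbbb: {S,X1}  orig:{S}
  cell(0,5) bbbbbb: {S,X1}  orig:{S}
  cell(1,6) bbbbbb: {S,X1}  orig:{S}
  cell(2,7) bbbbbb: {S,X1}  orig:{S}
  cell(3,8) bbbbbb: {S,X1}  orig:{S}
  cell(0,6) bbbbbbb: {S,X1}  orig:{S}
  cell(1,7) bbbbbbb: {S,X1}  orig:{S}
  cell(2,8) bbbbbbb: {S,X1}  orig:{S}
  cell(0,7) bbbbbbbb: {S,X1}  orig:{S}
  cell(1,8) bbbbbbbb: {S,X1}  orig:{S}
  cell(0,8) bbbbbbbbb: {S,X1}  orig:{S}

S ∈ T[0,8] ⇒ YES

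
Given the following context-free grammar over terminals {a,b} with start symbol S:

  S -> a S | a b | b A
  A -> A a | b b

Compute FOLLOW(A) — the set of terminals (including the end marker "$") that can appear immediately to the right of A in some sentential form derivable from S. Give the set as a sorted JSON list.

FIRST iteration:
round 1:
  A via A→b b: +{b}
  S via S→a S: +{a}
  S via S→b A: +{b}
  FIRST[S]={a,b}  FIRST[A]={b}
round 2: — fixpoint
  FIRST[S]={a,b}  FIRST[A]={b}

FOLLOW sets:
FOLLOW(S) := {$}
pass 1:
  A→A a: FOLLOW(A) ⊇ FIRST(a) = {a}; new: +{a}
  S→b A: FOLLOW(A) ⊇ FOLLOW(S) ⊇ {$}; new: +{$}
  FOLLOW[S]={$}  FOLLOW[A]={$,a}
pass 2: (no change)
  FOLLOW[S]={$}  FOLLOW[A]={$,a}

FOLLOW(A) = ["$", "a"]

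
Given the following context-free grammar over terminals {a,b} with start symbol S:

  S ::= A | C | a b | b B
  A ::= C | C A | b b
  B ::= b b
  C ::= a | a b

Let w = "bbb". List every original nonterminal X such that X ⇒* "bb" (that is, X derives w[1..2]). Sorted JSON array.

Convert to CNF:
  S -> C A | T0 T1 | T1 B | T1 T1 | a
  A -> C A | T0 T1 | T1 T1 | a
  B -> T1 T1
  C -> T0 T1 | a
  T0 -> a
  T1 -> b

CYK table (by increasing span) (cells [i..j] with 1 ≤ i ≤ j ≤ 2 only):
  T[1,1] 'b' = {T1}  orig:{}
  T[2,2] 'b' = {T1}  orig:{}
  T[1,2] 'bb' = {A,B,S}

Original NTs in T[1,2] deriving "bb": ["A", "B", "S"]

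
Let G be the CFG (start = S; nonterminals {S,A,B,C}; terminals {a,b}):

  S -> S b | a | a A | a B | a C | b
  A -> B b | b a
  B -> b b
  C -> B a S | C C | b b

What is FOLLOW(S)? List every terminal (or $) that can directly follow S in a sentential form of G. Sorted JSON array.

Compute FIRST by fixpoint:
iter 1:
  A via A→b a: +{b}
  B via B→b b: +{b}
  C via C→B a S: +{b}
  S via S→a: +{a}
  S via S→b: +{b}
  S: {a,b}  A: {b}  B: {b}  C: {b}
iter 2: (stable)
  S: {a,b}  A: {b}  B: {b}  C: {b}

FOLLOW sets:
initialize: $ ∈ FOLLOW(S)
pass 1:
  A→B b: FOLLOW(B) ⊇ FIRST(b) = {b}; new: +{b}
  C→B a S: FOLLOW(B) ⊇ FIRST(a) = {a}; new: +{a}
  C→C C: FOLLOW(C) ⊇ FIRST(C) = {b}; new: +{b}
  S→S b: FOLLOW(S) ⊇ FIRST(b) = {b}; new: +{b}
  S→a A: FOLLOW(A) ⊇ FOLLOW(S) ⊇ {$,b}; new: +{$,b}
  S→a B: FOLLOW(B) ⊇ FOLLOW(S) ⊇ {$,b}; new: +{$}
  S→a C: FOLLOW(C) ⊇ FOLLOW(S) ⊇ {$,b}; new: +{$}
  S: {$,b}  A: {$,b}  B: {$,a,b}  C: {$,b}
pass 2: done
  S: {$,b}  A: {$,b}  B: {$,a,b}  C: {$,b}

FOLLOW(S) = ["$", "b"]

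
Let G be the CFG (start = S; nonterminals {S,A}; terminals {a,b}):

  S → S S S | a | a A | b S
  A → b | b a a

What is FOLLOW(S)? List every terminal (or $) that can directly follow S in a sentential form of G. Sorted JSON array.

Compute FIRST by fixpoint:
round 1:
  A via A→b: +{b}
  S via S→a: +{a}
  S via S→b S: +{b}
  S: {a,b}  A: {b}
round 2: (no change)
  S: {a,b}  A: {b}

FOLLOW sets:
seed FOLLOW(S) with $
[1]
  S→S S S: FOLLOW(S) ⊇ FIRST(S) = {a,b}; new: +{a,b}
  S→a A: FOLLOW(A) ⊇ FOLLOW(S) ⊇ {$,a,b}; new: +{$,a,b}
  S: {$,a,b}  A: {$,a,b}
[2] (no change)
  S: {$,a,b}  A: {$,a,b}

FOLLOW(S) = ["$", "a", "b"]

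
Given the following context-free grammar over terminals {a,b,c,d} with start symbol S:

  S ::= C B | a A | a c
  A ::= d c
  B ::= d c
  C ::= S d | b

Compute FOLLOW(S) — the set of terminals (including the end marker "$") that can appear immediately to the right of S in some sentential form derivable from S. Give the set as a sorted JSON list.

FIRST sets, iterate to fixpoint:
pass 1:
  A via A→d c: +{d}
  B via B→d c: +{d}
  C via C→b: +{b}
  S via S→C B: +{b}
  S via S→a A: +{a}
  FIRST[S]={a,b}  FIRST[A]={d}  FIRST[B]={d}  FIRST[C]={b}
pass 2:
  C via C→S d: +{a}
  FIRST[S]={a,b}  FIRST[A]={d}  FIRST[B]={d}  FIRST[C]={a,b}
pass 3: (stable)
  FIRST[S]={a,b}  FIRST[A]={d}  FIRST[B]={d}  FIRST[C]={a,b}

FOLLOW iteration:
FOLLOW(S) := {$}
iter 1:
  C→S d: FOLLOW(S) ⊇ FIRST(d) = {d}; new: +{d}
  S→C B: FOLLOW(C) ⊇ FIRST(B) = {d}; new: +{d}
  S→C B: FOLLOW(B) ⊇ FOLLOW(S) ⊇ {$,d}; new: +{$,d}
  S→a A: FOLLOW(A) ⊇ FOLLOW(S) ⊇ {$,d}; new: +{$,d}
  S: {$,d}  A: {$,d}  B: {$,d}  C: {d}
iter 2: (no change)
  S: {$,d}  A: {$,d}  B: {$,d}  C: {d}

FOLLOW(S) = ["$", "d"]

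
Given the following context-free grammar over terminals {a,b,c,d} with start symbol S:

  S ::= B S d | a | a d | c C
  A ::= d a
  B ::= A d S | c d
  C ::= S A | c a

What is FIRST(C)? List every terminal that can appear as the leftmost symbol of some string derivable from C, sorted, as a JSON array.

FIRST sets, iterate to fixpoint:
iter 1:
  A via A→d a: +{d}
  B via B→A d S: +{d}
  B via B→c d: +{c}
  C via C→c a: +{c}
  S via S→B S d: +{c,d}
  S via S→a: +{a}
  FIRST[S]={a,c,d}  FIRST[A]={d}  FIRST[B]={c,d}  FIRST[C]={c}
iter 2:
  C via C→S A: +{a,d}
  FIRST[S]={a,c,d}  FIRST[A]={d}  FIRST[B]={c,d}  FIRST[C]={a,c,d}
iter 3: (no change)
  FIRST[S]={a,c,d}  FIRST[A]={d}  FIRST[B]={c,d}  FIRST[C]={a,c,d}

FIRST(C) = ["a", "c", "d"]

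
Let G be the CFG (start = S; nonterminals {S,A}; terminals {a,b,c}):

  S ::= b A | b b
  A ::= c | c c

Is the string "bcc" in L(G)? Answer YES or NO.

Convert to CNF:
  S -> T1 A | T1 T1
  A -> T0 T0 | c
  T0 -> c
  T1 -> b

Fill CYK table bottom-up:
  [0..0]={T1}  "b"  orig:{}
  [1..1]={A,T0}  "c"  orig:{A}
  [2..2]={A,T0}  "c"  orig:{A}
  [0..1]={S}  "bc"
  [1..2]={A}  "cc"
  [0..2]={S}  "bcc"

S ∈ T[0,2] ⇒ YES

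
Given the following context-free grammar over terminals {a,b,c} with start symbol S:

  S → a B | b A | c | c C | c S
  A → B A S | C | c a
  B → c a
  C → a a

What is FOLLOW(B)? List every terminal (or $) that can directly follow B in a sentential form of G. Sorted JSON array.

FIRST sets, iterate to fixpoint:
round 1:
  A via A→c a: +{c}
  B via B→c a: +{c}
  C via C→a a: +{a}
  S via S→a B: +{a}
  S via S→b A: +{b}
  S via S→c: +{c}
  S: {a,b,c}  A: {c}  B: {c}  C: {a}
round 2:
  A via A→C: +{a}
  S: {a,b,c}  A: {a,c}  B: {c}  C: {a}
round 3: (stable)
  S: {a,b,c}  A: {a,c}  B: {c}  C: {a}

Compute FOLLOW by fixpoint:
FOLLOW(S) := {$}
[1]
  A→B A S: FOLLOW(B) ⊇ FIRST(A) = {a,c}; new: +{a,c}
  A→B A S: FOLLOW(A) ⊇ FIRST(S) = {a,b,c}; new: +{a,b,c}
  A→B A S: FOLLOW(S) ⊇ FOLLOW(A) ⊇ {a,b,c}; new: +{a,b,c}
  A→C: FOLLOW(C) ⊇ FOLLOW(A) ⊇ {a,b,c}; new: +{a,b,c}
  S→a B: FOLLOW(B) ⊇ FOLLOW(S) ⊇ {$,a,b,c}; new: +{$,b}
  S→b A: FOLLOW(A) ⊇ FOLLOW(S) ⊇ {$,a,b,c}; new: +{$}
  S→c C: FOLLOW(C) ⊇ FOLLOW(S) ⊇ {$,a,b,c}; new: +{$}
  S: {$,a,b,c}  A: {$,a,b,c}  B: {$,a,b,c}  C: {$,a,b,c}
[2] (no change)
  S: {$,a,b,c}  A: {$,a,b,c}  B: {$,a,b,c}  C: {$,a,b,c}

FOLLOW(B) = ["$", "a", "b", "c"]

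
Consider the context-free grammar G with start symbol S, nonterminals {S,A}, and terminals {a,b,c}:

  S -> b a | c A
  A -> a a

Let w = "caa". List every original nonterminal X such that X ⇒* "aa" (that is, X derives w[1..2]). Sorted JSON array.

Convert to CNF:
  S -> T1 T0 | T2 A
  A -> T0 T0
  T0 -> a
  T1 -> b
  T2 -> c

CYK fill, restricted to cells inside w[1..2]:
  T[1,1] 'a' = {T0}  orig:{}
  T[2,2] 'a' = {T0}  orig:{}
  T[1,2] 'aa' = {A}

Original NTs in T[1,2] deriving "aa": ["A"]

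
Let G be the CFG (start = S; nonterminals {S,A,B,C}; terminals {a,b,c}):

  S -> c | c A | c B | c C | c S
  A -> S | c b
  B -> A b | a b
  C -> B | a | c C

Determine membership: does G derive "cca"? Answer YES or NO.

CNF form of G:
  S -> T0 A | T0 B | T0 C | T0 S | c
  A -> T0 A | T0 B | T0 C | T0 S | T0 T1 | c
  B -> A T1 | T2 T1
  C -> A T1 | T0 C | T2 T1 | a
  T0 -> c
  T1 -> b
  T2 -> a

CYK table (by increasing span):
  T[0,0] 'c' = {A,S,T0}  orig:{A,S}
  T[1,1] 'c' = {A,S,T0}  orig:{A,S}
  T[2,2] 'a' = {C,T2}  orig:{C}
  T[0,1] 'cc' = {A,S}
  T[1,2] 'ca' = {A,C,S}
  T[0,2] 'cca' = {A,C,S}

S ∈ T[0,2] ⇒ YES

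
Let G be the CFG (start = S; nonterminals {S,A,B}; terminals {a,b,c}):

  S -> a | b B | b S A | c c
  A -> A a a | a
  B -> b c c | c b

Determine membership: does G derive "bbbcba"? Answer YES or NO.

Convert to CNF:
  S -> T1 B | T1 X5 | T2 T2 | a
  A -> A X3 | a
  B -> T1 X4 | T2 T1
  T0 -> a
  T1 -> b
  T2 -> c
  X3 -> T0 T0
  X4 -> T2 T2
  X5 -> S A

Fill CYK table bottom-up:
  T[0,0] 'b' = {T1}  orig:{}
  T[1,1] 'b' = {T1}  orig:{}
  T[2,2] 'b' = {T1}  orig:{}
  T[3,3] 'c' = {T2}  orig:{}
  T[4,4] 'b' = {T1}  orig:{}
  T[5,5] 'a' = {A,S,T0}  orig:{A,S}
  T[0,1] 'bb' = ∅
  T[1,2] 'bb' = ∅
  T[2,3] 'bc' = ∅
  T[3,4] 'cb' = {B}
  T[4,5] 'ba' = ∅
  T[0,2] 'bbb' = ∅
  T[1,3] 'bbc' = ∅
  T[2,4] 'bcb' = {S}
  T[3,5] 'cba' = ∅
  T[0,3] 'bbbc' = ∅
  T[1,4] 'bbcb' = ∅
  T[2,5] 'bcba' = {X5}  orig:{}
  T[0,4] 'bbbcb' = ∅
  T[1,5] 'bbcba' = {S}
  T[0,5] 'bbbcba' = ∅

S ∉ T[0,5] ⇒ NO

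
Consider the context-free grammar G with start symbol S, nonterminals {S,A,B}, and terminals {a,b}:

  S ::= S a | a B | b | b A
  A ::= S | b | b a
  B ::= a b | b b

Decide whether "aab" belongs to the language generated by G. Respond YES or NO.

CNF form of G:
  S -> S T0 | T0 B | T1 A | b
  A -> S T0 | T0 B | T1 A | T1 T0 | b
  B -> T0 T1 | T1 T1
  T0 -> a
  T1 -> b

CYK fill:
  [0..0]={T0}  "a"  orig:{}
  [1..1]={T0}  "a"  orig:{}
  [2..2]={A,S,T1}  "b"  orig:{A,S}
  [0..1]=∅  "aa"
  [1..2]={B}  "ab"
  [0..2]={A,S}  "aab"

S ∈ T[0,2] ⇒ YES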